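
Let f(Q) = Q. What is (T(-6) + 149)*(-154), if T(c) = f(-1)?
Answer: -22792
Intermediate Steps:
T(c) = -1
(T(-6) + 149)*(-154) = (-1 + 149)*(-154) = 148*(-154) = -22792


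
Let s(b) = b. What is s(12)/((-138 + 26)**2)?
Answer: 3/3136 ≈ 0.00095663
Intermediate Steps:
s(12)/((-138 + 26)**2) = 12/((-138 + 26)**2) = 12/((-112)**2) = 12/12544 = 12*(1/12544) = 3/3136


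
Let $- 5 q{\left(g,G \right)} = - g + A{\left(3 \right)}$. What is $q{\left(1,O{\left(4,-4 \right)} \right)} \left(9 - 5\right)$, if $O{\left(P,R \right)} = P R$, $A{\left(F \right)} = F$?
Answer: $- \frac{8}{5} \approx -1.6$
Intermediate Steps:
$q{\left(g,G \right)} = - \frac{3}{5} + \frac{g}{5}$ ($q{\left(g,G \right)} = - \frac{- g + 3}{5} = - \frac{3 - g}{5} = - \frac{3}{5} + \frac{g}{5}$)
$q{\left(1,O{\left(4,-4 \right)} \right)} \left(9 - 5\right) = \left(- \frac{3}{5} + \frac{1}{5} \cdot 1\right) \left(9 - 5\right) = \left(- \frac{3}{5} + \frac{1}{5}\right) 4 = \left(- \frac{2}{5}\right) 4 = - \frac{8}{5}$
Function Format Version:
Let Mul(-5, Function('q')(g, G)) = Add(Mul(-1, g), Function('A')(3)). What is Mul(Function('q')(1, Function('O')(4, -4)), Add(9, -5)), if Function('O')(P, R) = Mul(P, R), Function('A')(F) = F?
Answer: Rational(-8, 5) ≈ -1.6000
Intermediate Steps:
Function('q')(g, G) = Add(Rational(-3, 5), Mul(Rational(1, 5), g)) (Function('q')(g, G) = Mul(Rational(-1, 5), Add(Mul(-1, g), 3)) = Mul(Rational(-1, 5), Add(3, Mul(-1, g))) = Add(Rational(-3, 5), Mul(Rational(1, 5), g)))
Mul(Function('q')(1, Function('O')(4, -4)), Add(9, -5)) = Mul(Add(Rational(-3, 5), Mul(Rational(1, 5), 1)), Add(9, -5)) = Mul(Add(Rational(-3, 5), Rational(1, 5)), 4) = Mul(Rational(-2, 5), 4) = Rational(-8, 5)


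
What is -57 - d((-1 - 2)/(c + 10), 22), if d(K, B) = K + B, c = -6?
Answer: -313/4 ≈ -78.250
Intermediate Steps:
d(K, B) = B + K
-57 - d((-1 - 2)/(c + 10), 22) = -57 - (22 + (-1 - 2)/(-6 + 10)) = -57 - (22 - 3/4) = -57 - (22 - 3*¼) = -57 - (22 - ¾) = -57 - 1*85/4 = -57 - 85/4 = -313/4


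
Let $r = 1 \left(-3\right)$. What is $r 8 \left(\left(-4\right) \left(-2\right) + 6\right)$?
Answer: $-336$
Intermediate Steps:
$r = -3$
$r 8 \left(\left(-4\right) \left(-2\right) + 6\right) = \left(-3\right) 8 \left(\left(-4\right) \left(-2\right) + 6\right) = - 24 \left(8 + 6\right) = \left(-24\right) 14 = -336$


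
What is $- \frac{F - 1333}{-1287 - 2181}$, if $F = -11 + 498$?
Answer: $- \frac{141}{578} \approx -0.24394$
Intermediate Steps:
$F = 487$
$- \frac{F - 1333}{-1287 - 2181} = - \frac{487 - 1333}{-1287 - 2181} = - \frac{-846}{-3468} = - \frac{\left(-846\right) \left(-1\right)}{3468} = \left(-1\right) \frac{141}{578} = - \frac{141}{578}$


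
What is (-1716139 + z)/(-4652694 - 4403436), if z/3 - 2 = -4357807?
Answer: 7394777/4528065 ≈ 1.6331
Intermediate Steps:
z = -13073415 (z = 6 + 3*(-4357807) = 6 - 13073421 = -13073415)
(-1716139 + z)/(-4652694 - 4403436) = (-1716139 - 13073415)/(-4652694 - 4403436) = -14789554/(-9056130) = -14789554*(-1/9056130) = 7394777/4528065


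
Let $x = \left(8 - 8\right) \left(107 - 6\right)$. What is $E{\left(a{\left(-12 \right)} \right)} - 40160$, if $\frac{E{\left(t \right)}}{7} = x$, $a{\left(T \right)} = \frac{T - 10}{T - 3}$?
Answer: $-40160$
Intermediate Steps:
$x = 0$ ($x = 0 \cdot 101 = 0$)
$a{\left(T \right)} = \frac{-10 + T}{-3 + T}$
$E{\left(t \right)} = 0$ ($E{\left(t \right)} = 7 \cdot 0 = 0$)
$E{\left(a{\left(-12 \right)} \right)} - 40160 = 0 - 40160 = -40160$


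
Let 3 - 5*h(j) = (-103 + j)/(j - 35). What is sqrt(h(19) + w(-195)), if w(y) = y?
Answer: I*sqrt(19545)/10 ≈ 13.98*I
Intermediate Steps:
h(j) = 3/5 - (-103 + j)/(5*(-35 + j)) (h(j) = 3/5 - (-103 + j)/(5*(j - 35)) = 3/5 - (-103 + j)/(5*(-35 + j)))
sqrt(h(19) + w(-195)) = sqrt(2*(-1 + 19)/(5*(-35 + 19)) - 195) = sqrt((2/5)*18/(-16) - 195) = sqrt((2/5)*(-1/16)*18 - 195) = sqrt(-9/20 - 195) = sqrt(-3909/20) = I*sqrt(19545)/10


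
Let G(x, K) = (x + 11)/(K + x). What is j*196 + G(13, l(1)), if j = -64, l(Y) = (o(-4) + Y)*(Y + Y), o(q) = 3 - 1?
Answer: -238312/19 ≈ -12543.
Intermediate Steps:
o(q) = 2
l(Y) = 2*Y*(2 + Y) (l(Y) = (2 + Y)*(Y + Y) = (2 + Y)*(2*Y) = 2*Y*(2 + Y))
G(x, K) = (11 + x)/(K + x)
j*196 + G(13, l(1)) = -64*196 + (11 + 13)/(2*1*(2 + 1) + 13) = -12544 + 24/(2*1*3 + 13) = -12544 + 24/(6 + 13) = -12544 + 24/19 = -238312/19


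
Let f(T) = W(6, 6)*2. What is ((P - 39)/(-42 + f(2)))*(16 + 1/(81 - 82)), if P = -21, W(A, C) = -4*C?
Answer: 10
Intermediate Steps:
f(T) = -48 (f(T) = -4*6*2 = -24*2 = -48)
((P - 39)/(-42 + f(2)))*(16 + 1/(81 - 82)) = ((-21 - 39)/(-42 - 48))*(16 + 1/(81 - 82)) = (-60/(-90))*(16 + 1/(-1)) = (-60*(-1/90))*(16 - 1) = (⅔)*15 = 10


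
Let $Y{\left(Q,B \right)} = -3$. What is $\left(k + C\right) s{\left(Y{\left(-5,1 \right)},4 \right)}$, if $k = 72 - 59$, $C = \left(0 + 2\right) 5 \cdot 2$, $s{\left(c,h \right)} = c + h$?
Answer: $33$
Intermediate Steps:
$C = 20$ ($C = 2 \cdot 10 = 20$)
$k = 13$ ($k = 72 - 59 = 13$)
$\left(k + C\right) s{\left(Y{\left(-5,1 \right)},4 \right)} = \left(13 + 20\right) \left(-3 + 4\right) = 33 \cdot 1 = 33$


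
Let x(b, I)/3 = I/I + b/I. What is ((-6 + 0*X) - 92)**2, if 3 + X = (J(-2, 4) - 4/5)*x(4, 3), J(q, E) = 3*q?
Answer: 9604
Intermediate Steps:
x(b, I) = 3 + 3*b/I (x(b, I) = 3*(I/I + b/I) = 3*(1 + b/I) = 3 + 3*b/I)
X = -253/5 (X = -3 + (3*(-2) - 4/5)*(3 + 3*4/3) = -3 + (-6 - 4*1/5)*(3 + 3*4*(1/3)) = -3 + (-6 - 4/5)*(3 + 4) = -3 - 34/5*7 = -3 - 238/5 = -253/5 ≈ -50.600)
((-6 + 0*X) - 92)**2 = ((-6 + 0*(-253/5)) - 92)**2 = ((-6 + 0) - 92)**2 = (-6 - 92)**2 = (-98)**2 = 9604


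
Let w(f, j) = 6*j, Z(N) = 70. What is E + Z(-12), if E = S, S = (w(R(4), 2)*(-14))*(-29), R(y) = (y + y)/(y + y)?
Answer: 4942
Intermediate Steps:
R(y) = 1 (R(y) = (2*y)/((2*y)) = (2*y)*(1/(2*y)) = 1)
S = 4872 (S = ((6*2)*(-14))*(-29) = (12*(-14))*(-29) = -168*(-29) = 4872)
E = 4872
E + Z(-12) = 4872 + 70 = 4942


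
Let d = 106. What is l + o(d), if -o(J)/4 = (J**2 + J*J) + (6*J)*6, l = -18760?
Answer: -123912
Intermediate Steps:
o(J) = -144*J - 8*J**2 (o(J) = -4*((J**2 + J*J) + (6*J)*6) = -4*((J**2 + J**2) + 36*J) = -4*(2*J**2 + 36*J) = -144*J - 8*J**2)
l + o(d) = -18760 - 8*106*(18 + 106) = -18760 - 8*106*124 = -18760 - 105152 = -123912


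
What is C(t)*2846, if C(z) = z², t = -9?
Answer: 230526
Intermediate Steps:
C(t)*2846 = (-9)²*2846 = 81*2846 = 230526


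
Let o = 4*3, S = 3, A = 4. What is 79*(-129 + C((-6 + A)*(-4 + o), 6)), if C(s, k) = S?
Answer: -9954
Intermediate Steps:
o = 12
C(s, k) = 3
79*(-129 + C((-6 + A)*(-4 + o), 6)) = 79*(-129 + 3) = 79*(-126) = -9954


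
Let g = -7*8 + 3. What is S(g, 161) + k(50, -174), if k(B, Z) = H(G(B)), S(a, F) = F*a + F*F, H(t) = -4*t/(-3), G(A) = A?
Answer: 52364/3 ≈ 17455.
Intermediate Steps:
g = -53 (g = -56 + 3 = -53)
H(t) = 4*t/3 (H(t) = -4*t*(-1)/3 = -(-4)*t/3 = 4*t/3)
S(a, F) = F² + F*a (S(a, F) = F*a + F² = F² + F*a)
k(B, Z) = 4*B/3
S(g, 161) + k(50, -174) = 161*(161 - 53) + (4/3)*50 = 161*108 + 200/3 = 17388 + 200/3 = 52364/3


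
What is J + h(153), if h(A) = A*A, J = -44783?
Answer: -21374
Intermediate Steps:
h(A) = A**2
J + h(153) = -44783 + 153**2 = -44783 + 23409 = -21374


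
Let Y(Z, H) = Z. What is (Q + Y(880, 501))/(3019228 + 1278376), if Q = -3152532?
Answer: -787913/1074401 ≈ -0.73335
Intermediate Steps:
(Q + Y(880, 501))/(3019228 + 1278376) = (-3152532 + 880)/(3019228 + 1278376) = -3151652/4297604 = -3151652*1/4297604 = -787913/1074401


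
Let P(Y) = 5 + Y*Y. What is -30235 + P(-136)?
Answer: -11734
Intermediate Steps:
P(Y) = 5 + Y²
-30235 + P(-136) = -30235 + (5 + (-136)²) = -30235 + (5 + 18496) = -30235 + 18501 = -11734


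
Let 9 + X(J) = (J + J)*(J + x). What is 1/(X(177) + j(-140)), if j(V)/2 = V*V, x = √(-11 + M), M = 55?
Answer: 9259/942518627 - 708*√11/10367704897 ≈ 9.5972e-6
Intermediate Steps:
x = 2*√11 (x = √(-11 + 55) = √44 = 2*√11 ≈ 6.6332)
j(V) = 2*V² (j(V) = 2*(V*V) = 2*V²)
X(J) = -9 + 2*J*(J + 2*√11) (X(J) = -9 + (J + J)*(J + 2*√11) = -9 + (2*J)*(J + 2*√11) = -9 + 2*J*(J + 2*√11))
1/(X(177) + j(-140)) = 1/((-9 + 2*177² + 4*177*√11) + 2*(-140)²) = 1/((-9 + 2*31329 + 708*√11) + 2*19600) = 1/((-9 + 62658 + 708*√11) + 39200) = 1/((62649 + 708*√11) + 39200) = 1/(101849 + 708*√11)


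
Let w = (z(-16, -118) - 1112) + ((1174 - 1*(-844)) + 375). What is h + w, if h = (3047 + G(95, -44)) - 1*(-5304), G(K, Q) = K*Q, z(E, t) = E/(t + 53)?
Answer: 354396/65 ≈ 5452.3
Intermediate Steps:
z(E, t) = E/(53 + t)
w = 83281/65 (w = (-16/(53 - 118) - 1112) + ((1174 - 1*(-844)) + 375) = (-16/(-65) - 1112) + ((1174 + 844) + 375) = (-16*(-1/65) - 1112) + (2018 + 375) = (16/65 - 1112) + 2393 = -72264/65 + 2393 = 83281/65 ≈ 1281.2)
h = 4171 (h = (3047 + 95*(-44)) - 1*(-5304) = (3047 - 4180) + 5304 = -1133 + 5304 = 4171)
h + w = 4171 + 83281/65 = 354396/65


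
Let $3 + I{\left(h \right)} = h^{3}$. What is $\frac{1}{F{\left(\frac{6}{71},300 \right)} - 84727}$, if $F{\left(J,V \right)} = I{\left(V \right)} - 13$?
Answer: $\frac{1}{26915257} \approx 3.7154 \cdot 10^{-8}$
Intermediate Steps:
$I{\left(h \right)} = -3 + h^{3}$
$F{\left(J,V \right)} = -16 + V^{3}$ ($F{\left(J,V \right)} = \left(-3 + V^{3}\right) - 13 = -16 + V^{3}$)
$\frac{1}{F{\left(\frac{6}{71},300 \right)} - 84727} = \frac{1}{\left(-16 + 300^{3}\right) - 84727} = \frac{1}{\left(-16 + 27000000\right) - 84727} = \frac{1}{26999984 - 84727} = \frac{1}{26915257}$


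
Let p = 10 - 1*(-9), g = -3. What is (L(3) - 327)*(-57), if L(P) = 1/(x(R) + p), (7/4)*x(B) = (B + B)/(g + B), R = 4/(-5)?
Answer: 15896540/853 ≈ 18636.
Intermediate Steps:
p = 19 (p = 10 + 9 = 19)
R = -4/5 (R = 4*(-1/5) = -4/5 ≈ -0.80000)
x(B) = 8*B/(7*(-3 + B)) (x(B) = 4*((B + B)/(-3 + B))/7 = 4*((2*B)/(-3 + B))/7 = 4*(2*B/(-3 + B))/7 = 8*B/(7*(-3 + B)))
L(P) = 133/2559 (L(P) = 1/((8/7)*(-4/5)/(-3 - 4/5) + 19) = 1/((8/7)*(-4/5)/(-19/5) + 19) = 1/((8/7)*(-4/5)*(-5/19) + 19) = 1/(32/133 + 19) = 1/(2559/133) = 133/2559)
(L(3) - 327)*(-57) = (133/2559 - 327)*(-57) = -836660/2559*(-57) = 15896540/853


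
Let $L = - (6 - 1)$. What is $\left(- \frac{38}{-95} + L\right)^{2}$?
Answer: $\frac{529}{25} \approx 21.16$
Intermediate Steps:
$L = -5$ ($L = \left(-1\right) 5 = -5$)
$\left(- \frac{38}{-95} + L\right)^{2} = \left(- \frac{38}{-95} - 5\right)^{2} = \left(\left(-38\right) \left(- \frac{1}{95}\right) - 5\right)^{2} = \left(\frac{2}{5} - 5\right)^{2} = \left(- \frac{23}{5}\right)^{2} = \frac{529}{25}$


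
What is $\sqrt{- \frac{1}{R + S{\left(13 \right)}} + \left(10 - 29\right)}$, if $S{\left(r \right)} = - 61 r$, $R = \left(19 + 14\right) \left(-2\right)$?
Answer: $\frac{8 i \sqrt{219045}}{859} \approx 4.3588 i$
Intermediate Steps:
$R = -66$ ($R = 33 \left(-2\right) = -66$)
$\sqrt{- \frac{1}{R + S{\left(13 \right)}} + \left(10 - 29\right)} = \sqrt{- \frac{1}{-66 - 793} + \left(10 - 29\right)} = \sqrt{- \frac{1}{-859} - 19} = \sqrt{\left(-1\right) \left(- \frac{1}{859}\right) - 19} = \sqrt{\frac{1}{859} - 19} = \sqrt{- \frac{16320}{859}} = \frac{8 i \sqrt{219045}}{859}$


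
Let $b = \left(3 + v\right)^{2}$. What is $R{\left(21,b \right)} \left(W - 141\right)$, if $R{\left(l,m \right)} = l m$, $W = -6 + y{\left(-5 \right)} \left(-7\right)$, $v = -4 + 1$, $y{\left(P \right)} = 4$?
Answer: $0$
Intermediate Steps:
$v = -3$
$W = -34$ ($W = -6 + 4 \left(-7\right) = -6 - 28 = -34$)
$b = 0$ ($b = \left(3 - 3\right)^{2} = 0^{2} = 0$)
$R{\left(21,b \right)} \left(W - 141\right) = 21 \cdot 0 \left(-34 - 141\right) = 0 \left(-175\right) = 0$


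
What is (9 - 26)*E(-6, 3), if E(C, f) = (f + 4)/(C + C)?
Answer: 119/12 ≈ 9.9167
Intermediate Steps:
E(C, f) = (4 + f)/(2*C) (E(C, f) = (4 + f)/((2*C)) = (4 + f)*(1/(2*C)) = (4 + f)/(2*C))
(9 - 26)*E(-6, 3) = (9 - 26)*((½)*(4 + 3)/(-6)) = -17*(-1)*7/(2*6) = -17*(-7/12) = 119/12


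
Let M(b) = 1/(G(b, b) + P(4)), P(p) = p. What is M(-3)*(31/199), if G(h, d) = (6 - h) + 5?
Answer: 31/3582 ≈ 0.0086544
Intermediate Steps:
G(h, d) = 11 - h
M(b) = 1/(15 - b) (M(b) = 1/((11 - b) + 4) = 1/(15 - b))
M(-3)*(31/199) = (-1/(-15 - 3))*(31/199) = (-1/(-18))*(31*(1/199)) = -1*(-1/18)*(31/199) = (1/18)*(31/199) = 31/3582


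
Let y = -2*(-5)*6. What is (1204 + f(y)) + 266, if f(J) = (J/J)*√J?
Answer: 1470 + 2*√15 ≈ 1477.7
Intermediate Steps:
y = 60 (y = 10*6 = 60)
f(J) = √J (f(J) = 1*√J = √J)
(1204 + f(y)) + 266 = (1204 + √60) + 266 = (1204 + 2*√15) + 266 = 1470 + 2*√15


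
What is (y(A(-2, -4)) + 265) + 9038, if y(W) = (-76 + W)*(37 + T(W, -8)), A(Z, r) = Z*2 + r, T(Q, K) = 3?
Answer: 5943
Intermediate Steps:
A(Z, r) = r + 2*Z (A(Z, r) = 2*Z + r = r + 2*Z)
y(W) = -3040 + 40*W (y(W) = (-76 + W)*(37 + 3) = (-76 + W)*40 = -3040 + 40*W)
(y(A(-2, -4)) + 265) + 9038 = ((-3040 + 40*(-4 + 2*(-2))) + 265) + 9038 = ((-3040 + 40*(-4 - 4)) + 265) + 9038 = ((-3040 + 40*(-8)) + 265) + 9038 = ((-3040 - 320) + 265) + 9038 = (-3360 + 265) + 9038 = -3095 + 9038 = 5943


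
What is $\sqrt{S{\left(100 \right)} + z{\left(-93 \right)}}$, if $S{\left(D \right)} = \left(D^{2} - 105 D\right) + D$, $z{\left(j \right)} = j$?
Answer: $i \sqrt{493} \approx 22.204 i$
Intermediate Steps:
$S{\left(D \right)} = D^{2} - 104 D$
$\sqrt{S{\left(100 \right)} + z{\left(-93 \right)}} = \sqrt{100 \left(-104 + 100\right) - 93} = \sqrt{100 \left(-4\right) - 93} = \sqrt{-400 - 93} = \sqrt{-493} = i \sqrt{493}$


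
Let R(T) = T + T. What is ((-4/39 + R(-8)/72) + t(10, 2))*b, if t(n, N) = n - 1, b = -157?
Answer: -159355/117 ≈ -1362.0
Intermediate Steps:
R(T) = 2*T
t(n, N) = -1 + n
((-4/39 + R(-8)/72) + t(10, 2))*b = ((-4/39 + (2*(-8))/72) + (-1 + 10))*(-157) = ((-4*1/39 - 16*1/72) + 9)*(-157) = ((-4/39 - 2/9) + 9)*(-157) = (-38/117 + 9)*(-157) = (1015/117)*(-157) = -159355/117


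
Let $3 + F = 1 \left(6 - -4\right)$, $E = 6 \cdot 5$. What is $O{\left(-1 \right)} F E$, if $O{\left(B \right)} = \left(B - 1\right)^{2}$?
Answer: $840$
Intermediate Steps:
$O{\left(B \right)} = \left(-1 + B\right)^{2}$
$E = 30$
$F = 7$ ($F = -3 + 1 \left(6 - -4\right) = -3 + 1 \left(6 + \left(-1 + 5\right)\right) = -3 + 1 \left(6 + 4\right) = -3 + 1 \cdot 10 = -3 + 10 = 7$)
$O{\left(-1 \right)} F E = \left(-1 - 1\right)^{2} \cdot 7 \cdot 30 = \left(-2\right)^{2} \cdot 7 \cdot 30 = 4 \cdot 7 \cdot 30 = 28 \cdot 30 = 840$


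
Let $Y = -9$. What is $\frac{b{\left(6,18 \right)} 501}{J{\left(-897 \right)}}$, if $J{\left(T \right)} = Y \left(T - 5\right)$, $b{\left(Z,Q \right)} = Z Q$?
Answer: $\frac{3006}{451} \approx 6.6652$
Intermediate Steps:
$b{\left(Z,Q \right)} = Q Z$
$J{\left(T \right)} = 45 - 9 T$ ($J{\left(T \right)} = - 9 \left(T - 5\right) = - 9 \left(-5 + T\right) = 45 - 9 T$)
$\frac{b{\left(6,18 \right)} 501}{J{\left(-897 \right)}} = \frac{18 \cdot 6 \cdot 501}{45 - -8073} = \frac{108 \cdot 501}{45 + 8073} = \frac{54108}{8118} = 54108 \cdot \frac{1}{8118} = \frac{3006}{451}$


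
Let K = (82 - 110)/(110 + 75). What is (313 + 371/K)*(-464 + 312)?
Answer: 325014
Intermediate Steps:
K = -28/185 ≈ -0.15135
(313 + 371/K)*(-464 + 312) = (313 + 371/(-28/185))*(-464 + 312) = (313 + 371*(-185/28))*(-152) = (313 - 9805/4)*(-152) = -8553/4*(-152) = 325014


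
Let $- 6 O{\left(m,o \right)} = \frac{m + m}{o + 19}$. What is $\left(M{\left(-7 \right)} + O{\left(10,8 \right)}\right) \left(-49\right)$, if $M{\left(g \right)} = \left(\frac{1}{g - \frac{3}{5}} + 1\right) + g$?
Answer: $\frac{943397}{3078} \approx 306.5$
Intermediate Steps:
$M{\left(g \right)} = 1 + g + \frac{1}{- \frac{3}{5} + g}$ ($M{\left(g \right)} = \left(\frac{1}{g - \frac{3}{5}} + 1\right) + g = \left(\frac{1}{- \frac{3}{5} + g} + 1\right) + g = \left(1 + \frac{1}{- \frac{3}{5} + g}\right) + g = 1 + g + \frac{1}{- \frac{3}{5} + g}$)
$O{\left(m,o \right)} = - \frac{m}{3 \left(19 + o\right)}$ ($O{\left(m,o \right)} = - \frac{\left(m + m\right) \frac{1}{o + 19}}{6} = - \frac{2 m \frac{1}{19 + o}}{6} = - \frac{m}{3 \left(19 + o\right)}$)
$\left(M{\left(-7 \right)} + O{\left(10,8 \right)}\right) \left(-49\right) = \left(\frac{2 + 2 \left(-7\right) + 5 \left(-7\right)^{2}}{-3 + 5 \left(-7\right)} - \frac{10}{57 + 3 \cdot 8}\right) \left(-49\right) = \left(\frac{2 - 14 + 5 \cdot 49}{-3 - 35} - \frac{10}{57 + 24}\right) \left(-49\right) = \left(\frac{2 - 14 + 245}{-38} - \frac{10}{81}\right) \left(-49\right) = \left(\left(- \frac{1}{38}\right) 233 - 10 \cdot \frac{1}{81}\right) \left(-49\right) = \left(- \frac{233}{38} - \frac{10}{81}\right) \left(-49\right) = \left(- \frac{19253}{3078}\right) \left(-49\right) = \frac{943397}{3078}$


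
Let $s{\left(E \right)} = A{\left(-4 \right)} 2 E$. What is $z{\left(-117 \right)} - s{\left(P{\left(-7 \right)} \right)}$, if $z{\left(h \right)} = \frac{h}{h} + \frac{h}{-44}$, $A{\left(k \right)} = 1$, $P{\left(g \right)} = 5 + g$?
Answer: $\frac{337}{44} \approx 7.6591$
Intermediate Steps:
$z{\left(h \right)} = 1 - \frac{h}{44}$ ($z{\left(h \right)} = 1 + h \left(- \frac{1}{44}\right) = 1 - \frac{h}{44}$)
$s{\left(E \right)} = 2 E$ ($s{\left(E \right)} = 1 \cdot 2 E = 2 E$)
$z{\left(-117 \right)} - s{\left(P{\left(-7 \right)} \right)} = \left(1 - - \frac{117}{44}\right) - 2 \left(5 - 7\right) = \left(1 + \frac{117}{44}\right) - 2 \left(-2\right) = \frac{161}{44} - -4 = \frac{161}{44} + 4 = \frac{337}{44}$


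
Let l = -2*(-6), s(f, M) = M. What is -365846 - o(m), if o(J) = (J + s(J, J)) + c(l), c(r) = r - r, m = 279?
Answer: -366404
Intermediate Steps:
l = 12
c(r) = 0
o(J) = 2*J (o(J) = (J + J) + 0 = 2*J + 0 = 2*J)
-365846 - o(m) = -365846 - 2*279 = -365846 - 1*558 = -365846 - 558 = -366404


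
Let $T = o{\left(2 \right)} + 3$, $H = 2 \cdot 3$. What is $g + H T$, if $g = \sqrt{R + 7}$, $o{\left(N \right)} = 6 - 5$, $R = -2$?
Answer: $24 + \sqrt{5} \approx 26.236$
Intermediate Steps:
$o{\left(N \right)} = 1$
$g = \sqrt{5}$ ($g = \sqrt{-2 + 7} = \sqrt{5} \approx 2.2361$)
$H = 6$
$T = 4$ ($T = 1 + 3 = 4$)
$g + H T = \sqrt{5} + 6 \cdot 4 = \sqrt{5} + 24 = 24 + \sqrt{5}$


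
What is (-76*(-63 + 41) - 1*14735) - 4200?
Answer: -17263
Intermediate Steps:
(-76*(-63 + 41) - 1*14735) - 4200 = (-76*(-22) - 14735) - 4200 = (1672 - 14735) - 4200 = -13063 - 4200 = -17263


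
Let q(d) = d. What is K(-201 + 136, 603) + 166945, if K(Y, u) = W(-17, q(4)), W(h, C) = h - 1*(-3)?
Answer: 166931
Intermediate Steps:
W(h, C) = 3 + h (W(h, C) = h + 3 = 3 + h)
K(Y, u) = -14 (K(Y, u) = 3 - 17 = -14)
K(-201 + 136, 603) + 166945 = -14 + 166945 = 166931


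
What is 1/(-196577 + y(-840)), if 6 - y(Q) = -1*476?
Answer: -1/196095 ≈ -5.0996e-6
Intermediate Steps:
y(Q) = 482 (y(Q) = 6 - (-1)*476 = 6 - 1*(-476) = 6 + 476 = 482)
1/(-196577 + y(-840)) = 1/(-196577 + 482) = 1/(-196095) = -1/196095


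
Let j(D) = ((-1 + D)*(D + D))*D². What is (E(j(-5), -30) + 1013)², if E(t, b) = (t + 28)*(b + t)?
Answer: 5049786491929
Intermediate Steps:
j(D) = 2*D³*(-1 + D) (j(D) = ((-1 + D)*(2*D))*D² = (2*D*(-1 + D))*D² = 2*D³*(-1 + D))
E(t, b) = (28 + t)*(b + t)
(E(j(-5), -30) + 1013)² = (((2*(-5)³*(-1 - 5))² + 28*(-30) + 28*(2*(-5)³*(-1 - 5)) - 60*(-5)³*(-1 - 5)) + 1013)² = (((2*(-125)*(-6))² - 840 + 28*(2*(-125)*(-6)) - 60*(-125)*(-6)) + 1013)² = ((1500² - 840 + 28*1500 - 30*1500) + 1013)² = ((2250000 - 840 + 42000 - 45000) + 1013)² = (2246160 + 1013)² = 2247173² = 5049786491929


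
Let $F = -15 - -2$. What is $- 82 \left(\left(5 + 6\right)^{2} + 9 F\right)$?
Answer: $-328$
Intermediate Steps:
$F = -13$ ($F = -15 + 2 = -13$)
$- 82 \left(\left(5 + 6\right)^{2} + 9 F\right) = - 82 \left(\left(5 + 6\right)^{2} + 9 \left(-13\right)\right) = - 82 \left(11^{2} - 117\right) = - 82 \left(121 - 117\right) = \left(-82\right) 4 = -328$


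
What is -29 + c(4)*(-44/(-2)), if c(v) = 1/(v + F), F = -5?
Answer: -51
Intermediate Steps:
c(v) = 1/(-5 + v) (c(v) = 1/(v - 5) = 1/(-5 + v))
-29 + c(4)*(-44/(-2)) = -29 + (-44/(-2))/(-5 + 4) = -29 + (-44*(-1/2))/(-1) = -29 - 1*22 = -29 - 22 = -51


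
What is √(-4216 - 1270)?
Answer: I*√5486 ≈ 74.068*I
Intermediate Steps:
√(-4216 - 1270) = √(-5486) = I*√5486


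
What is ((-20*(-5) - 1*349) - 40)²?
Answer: 83521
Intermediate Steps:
((-20*(-5) - 1*349) - 40)² = ((100 - 349) - 40)² = (-249 - 40)² = (-289)² = 83521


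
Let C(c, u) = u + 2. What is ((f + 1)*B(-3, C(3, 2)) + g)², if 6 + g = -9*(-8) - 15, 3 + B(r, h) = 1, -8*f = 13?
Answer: 43681/16 ≈ 2730.1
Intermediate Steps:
f = -13/8 (f = -⅛*13 = -13/8 ≈ -1.6250)
C(c, u) = 2 + u
B(r, h) = -2 (B(r, h) = -3 + 1 = -2)
g = 51 (g = -6 + (-9*(-8) - 15) = -6 + (72 - 15) = -6 + 57 = 51)
((f + 1)*B(-3, C(3, 2)) + g)² = ((-13/8 + 1)*(-2) + 51)² = (-5/8*(-2) + 51)² = (5/4 + 51)² = (209/4)² = 43681/16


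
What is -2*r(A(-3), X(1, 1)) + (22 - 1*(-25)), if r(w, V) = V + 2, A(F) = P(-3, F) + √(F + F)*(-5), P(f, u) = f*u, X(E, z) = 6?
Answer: 31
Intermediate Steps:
A(F) = -3*F - 5*√2*√F (A(F) = -3*F + √(F + F)*(-5) = -3*F + √(2*F)*(-5) = -3*F + (√2*√F)*(-5) = -3*F - 5*√2*√F)
r(w, V) = 2 + V
-2*r(A(-3), X(1, 1)) + (22 - 1*(-25)) = -2*(2 + 6) + (22 - 1*(-25)) = -2*8 + (22 + 25) = -16 + 47 = 31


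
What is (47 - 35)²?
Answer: 144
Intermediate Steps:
(47 - 35)² = 12² = 144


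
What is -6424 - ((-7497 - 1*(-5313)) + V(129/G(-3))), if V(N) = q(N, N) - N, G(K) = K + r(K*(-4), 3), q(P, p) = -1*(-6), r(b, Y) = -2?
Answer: -21359/5 ≈ -4271.8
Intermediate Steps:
q(P, p) = 6
G(K) = -2 + K (G(K) = K - 2 = -2 + K)
V(N) = 6 - N
-6424 - ((-7497 - 1*(-5313)) + V(129/G(-3))) = -6424 - ((-7497 - 1*(-5313)) + (6 - 129/(-2 - 3))) = -6424 - ((-7497 + 5313) + (6 - 129/(-5))) = -6424 - (-2184 + (6 - 129*(-1)/5)) = -6424 - (-2184 + (6 - 1*(-129/5))) = -6424 - (-2184 + (6 + 129/5)) = -6424 - (-2184 + 159/5) = -6424 - 1*(-10761/5) = -6424 + 10761/5 = -21359/5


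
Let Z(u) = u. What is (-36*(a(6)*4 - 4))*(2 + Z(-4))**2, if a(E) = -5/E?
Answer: 1056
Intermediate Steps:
(-36*(a(6)*4 - 4))*(2 + Z(-4))**2 = (-36*(-5/6*4 - 4))*(2 - 4)**2 = -36*(-5*1/6*4 - 4)*(-2)**2 = -36*(-5/6*4 - 4)*4 = -36*(-10/3 - 4)*4 = -36*(-22/3)*4 = 264*4 = 1056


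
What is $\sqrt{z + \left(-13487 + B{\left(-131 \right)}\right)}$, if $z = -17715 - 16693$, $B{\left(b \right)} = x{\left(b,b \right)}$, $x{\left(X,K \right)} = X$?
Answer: $i \sqrt{48026} \approx 219.15 i$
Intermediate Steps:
$B{\left(b \right)} = b$
$z = -34408$
$\sqrt{z + \left(-13487 + B{\left(-131 \right)}\right)} = \sqrt{-34408 - 13618} = \sqrt{-48026} = i \sqrt{48026}$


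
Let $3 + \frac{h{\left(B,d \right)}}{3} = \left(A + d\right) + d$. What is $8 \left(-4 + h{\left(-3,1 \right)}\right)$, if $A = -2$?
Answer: $-104$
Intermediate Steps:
$h{\left(B,d \right)} = -15 + 6 d$ ($h{\left(B,d \right)} = -9 + 3 \left(\left(-2 + d\right) + d\right) = -9 + 3 \left(-2 + 2 d\right) = -9 + \left(-6 + 6 d\right) = -15 + 6 d$)
$8 \left(-4 + h{\left(-3,1 \right)}\right) = 8 \left(-4 + \left(-15 + 6 \cdot 1\right)\right) = 8 \left(-4 + \left(-15 + 6\right)\right) = 8 \left(-4 - 9\right) = 8 \left(-13\right) = -104$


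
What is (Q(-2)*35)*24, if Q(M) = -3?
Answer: -2520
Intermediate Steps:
(Q(-2)*35)*24 = -3*35*24 = -105*24 = -2520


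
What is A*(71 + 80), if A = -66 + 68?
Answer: 302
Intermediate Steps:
A = 2
A*(71 + 80) = 2*(71 + 80) = 2*151 = 302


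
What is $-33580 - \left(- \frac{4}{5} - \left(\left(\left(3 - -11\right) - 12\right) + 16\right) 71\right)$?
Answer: $- \frac{161506}{5} \approx -32301.0$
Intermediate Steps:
$-33580 - \left(- \frac{4}{5} - \left(\left(\left(3 - -11\right) - 12\right) + 16\right) 71\right) = -33580 - \left(- \frac{4}{5} - \left(\left(\left(3 + 11\right) - 12\right) + 16\right) 71\right) = -33580 + \left(\frac{4}{5} + \left(\left(14 - 12\right) + 16\right) 71\right) = -33580 + \left(\frac{4}{5} + \left(2 + 16\right) 71\right) = -33580 + \left(\frac{4}{5} + 18 \cdot 71\right) = -33580 + \left(\frac{4}{5} + 1278\right) = -33580 + \frac{6394}{5} = - \frac{161506}{5}$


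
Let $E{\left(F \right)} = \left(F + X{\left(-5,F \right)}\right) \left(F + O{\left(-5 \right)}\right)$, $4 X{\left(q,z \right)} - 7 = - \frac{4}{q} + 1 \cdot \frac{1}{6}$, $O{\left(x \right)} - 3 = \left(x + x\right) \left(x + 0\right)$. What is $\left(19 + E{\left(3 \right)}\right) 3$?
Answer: $\frac{4478}{5} \approx 895.6$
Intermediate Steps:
$O{\left(x \right)} = 3 + 2 x^{2}$ ($O{\left(x \right)} = 3 + \left(x + x\right) \left(x + 0\right) = 3 + 2 x x = 3 + 2 x^{2}$)
$X{\left(q,z \right)} = \frac{43}{24} - \frac{1}{q}$ ($X{\left(q,z \right)} = \frac{7}{4} + \frac{- \frac{4}{q} + 1 \cdot \frac{1}{6}}{4} = \frac{7}{4} + \frac{- \frac{4}{q} + \frac{1}{6}}{4} = \frac{7}{4} + \frac{\frac{1}{6} - \frac{4}{q}}{4} = \frac{7}{4} + \left(\frac{1}{24} - \frac{1}{q}\right) = \frac{43}{24} - \frac{1}{q}$)
$E{\left(F \right)} = \left(53 + F\right) \left(\frac{239}{120} + F\right)$ ($E{\left(F \right)} = \left(F + \left(\frac{43}{24} - \frac{1}{-5}\right)\right) \left(F + \left(3 + 2 \left(-5\right)^{2}\right)\right) = \left(F + \left(\frac{43}{24} - - \frac{1}{5}\right)\right) \left(F + \left(3 + 2 \cdot 25\right)\right) = \left(F + \left(\frac{43}{24} + \frac{1}{5}\right)\right) \left(F + \left(3 + 50\right)\right) = \left(F + \frac{239}{120}\right) \left(F + 53\right) = \left(\frac{239}{120} + F\right) \left(53 + F\right) = \left(53 + F\right) \left(\frac{239}{120} + F\right)$)
$\left(19 + E{\left(3 \right)}\right) 3 = \left(19 + \left(\frac{12667}{120} + 3^{2} + \frac{6599}{120} \cdot 3\right)\right) 3 = \left(19 + \left(\frac{12667}{120} + 9 + \frac{6599}{40}\right)\right) 3 = \left(19 + \frac{4193}{15}\right) 3 = \frac{4478}{15} \cdot 3 = \frac{4478}{5}$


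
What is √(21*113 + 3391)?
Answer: 2*√1441 ≈ 75.921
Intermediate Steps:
√(21*113 + 3391) = √(2373 + 3391) = √5764 = 2*√1441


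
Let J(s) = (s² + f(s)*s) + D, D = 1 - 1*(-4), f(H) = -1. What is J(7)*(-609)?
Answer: -28623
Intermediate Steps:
D = 5 (D = 1 + 4 = 5)
J(s) = 5 + s² - s (J(s) = (s² - s) + 5 = 5 + s² - s)
J(7)*(-609) = (5 + 7² - 1*7)*(-609) = (5 + 49 - 7)*(-609) = 47*(-609) = -28623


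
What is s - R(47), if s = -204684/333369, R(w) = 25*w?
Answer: -130637753/111123 ≈ -1175.6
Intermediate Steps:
s = -68228/111123 (s = -204684*1/333369 = -68228/111123 ≈ -0.61399)
s - R(47) = -68228/111123 - 25*47 = -68228/111123 - 1*1175 = -68228/111123 - 1175 = -130637753/111123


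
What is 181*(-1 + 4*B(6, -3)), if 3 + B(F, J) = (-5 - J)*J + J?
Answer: -181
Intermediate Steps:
B(F, J) = -3 + J + J*(-5 - J) (B(F, J) = -3 + ((-5 - J)*J + J) = -3 + (J*(-5 - J) + J) = -3 + (J + J*(-5 - J)) = -3 + J + J*(-5 - J))
181*(-1 + 4*B(6, -3)) = 181*(-1 + 4*(-3 - 1*(-3)**2 - 4*(-3))) = 181*(-1 + 4*(-3 - 1*9 + 12)) = 181*(-1 + 4*(-3 - 9 + 12)) = 181*(-1 + 4*0) = 181*(-1 + 0) = 181*(-1) = -181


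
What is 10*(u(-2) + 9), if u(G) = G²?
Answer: 130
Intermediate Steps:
10*(u(-2) + 9) = 10*((-2)² + 9) = 10*(4 + 9) = 10*13 = 130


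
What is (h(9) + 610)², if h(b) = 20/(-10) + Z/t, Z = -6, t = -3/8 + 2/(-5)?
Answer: 364351744/961 ≈ 3.7914e+5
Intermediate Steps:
t = -31/40 (t = -3*⅛ + 2*(-⅕) = -3/8 - ⅖ = -31/40 ≈ -0.77500)
h(b) = 178/31 (h(b) = 20/(-10) - 6/(-31/40) = 20*(-⅒) - 6*(-40/31) = -2 + 240/31 = 178/31)
(h(9) + 610)² = (178/31 + 610)² = (19088/31)² = 364351744/961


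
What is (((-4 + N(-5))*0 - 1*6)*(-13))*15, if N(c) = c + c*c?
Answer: 1170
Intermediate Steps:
N(c) = c + c²
(((-4 + N(-5))*0 - 1*6)*(-13))*15 = (((-4 - 5*(1 - 5))*0 - 1*6)*(-13))*15 = (((-4 - 5*(-4))*0 - 6)*(-13))*15 = (((-4 + 20)*0 - 6)*(-13))*15 = ((16*0 - 6)*(-13))*15 = ((0 - 6)*(-13))*15 = -6*(-13)*15 = 78*15 = 1170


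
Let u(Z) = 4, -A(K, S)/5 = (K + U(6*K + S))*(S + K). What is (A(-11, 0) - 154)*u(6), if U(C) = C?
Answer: -17556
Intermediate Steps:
A(K, S) = -5*(K + S)*(S + 7*K) (A(K, S) = -5*(K + (6*K + S))*(S + K) = -5*(K + (S + 6*K))*(K + S) = -5*(S + 7*K)*(K + S) = -5*(K + S)*(S + 7*K))
(A(-11, 0) - 154)*u(6) = ((-35*(-11)**2 - 5*0**2 - 40*(-11)*0) - 154)*4 = ((-35*121 - 5*0 + 0) - 154)*4 = ((-4235 + 0 + 0) - 154)*4 = (-4235 - 154)*4 = -4389*4 = -17556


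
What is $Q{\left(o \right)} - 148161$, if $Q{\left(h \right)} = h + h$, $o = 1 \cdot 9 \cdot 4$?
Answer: $-148089$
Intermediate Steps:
$o = 36$ ($o = 9 \cdot 4 = 36$)
$Q{\left(h \right)} = 2 h$
$Q{\left(o \right)} - 148161 = 2 \cdot 36 - 148161 = 72 - 148161 = -148089$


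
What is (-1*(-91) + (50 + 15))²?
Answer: 24336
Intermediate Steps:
(-1*(-91) + (50 + 15))² = (91 + 65)² = 156² = 24336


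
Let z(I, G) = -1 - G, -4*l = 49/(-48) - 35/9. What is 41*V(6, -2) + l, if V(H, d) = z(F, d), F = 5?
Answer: 24323/576 ≈ 42.227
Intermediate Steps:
l = 707/576 (l = -(49/(-48) - 35/9)/4 = -(49*(-1/48) - 35*1/9)/4 = -(-49/48 - 35/9)/4 = -1/4*(-707/144) = 707/576 ≈ 1.2274)
V(H, d) = -1 - d
41*V(6, -2) + l = 41*(-1 - 1*(-2)) + 707/576 = 41*(-1 + 2) + 707/576 = 41*1 + 707/576 = 41 + 707/576 = 24323/576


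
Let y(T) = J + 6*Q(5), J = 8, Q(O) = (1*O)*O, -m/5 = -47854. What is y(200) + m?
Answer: 239428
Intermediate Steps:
m = 239270 (m = -5*(-47854) = 239270)
Q(O) = O² (Q(O) = O*O = O²)
y(T) = 158 (y(T) = 8 + 6*5² = 8 + 6*25 = 8 + 150 = 158)
y(200) + m = 158 + 239270 = 239428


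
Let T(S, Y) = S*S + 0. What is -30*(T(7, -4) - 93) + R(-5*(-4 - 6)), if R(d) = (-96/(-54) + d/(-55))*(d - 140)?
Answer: 13660/11 ≈ 1241.8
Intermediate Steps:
T(S, Y) = S**2 (T(S, Y) = S**2 + 0 = S**2)
R(d) = (-140 + d)*(16/9 - d/55) (R(d) = (-96*(-1/54) + d*(-1/55))*(-140 + d) = (16/9 - d/55)*(-140 + d) = (-140 + d)*(16/9 - d/55))
-30*(T(7, -4) - 93) + R(-5*(-4 - 6)) = -30*(7**2 - 93) + (-2240/9 - 25*(-4 - 6)**2/55 + 428*(-5*(-4 - 6))/99) = -30*(49 - 93) + (-2240/9 - (-5*(-10))**2/55 + 428*(-5*(-10))/99) = -30*(-44) + (-2240/9 - 1/55*50**2 + (428/99)*50) = 1320 + (-2240/9 - 1/55*2500 + 21400/99) = 1320 + (-2240/9 - 500/11 + 21400/99) = 1320 - 860/11 = 13660/11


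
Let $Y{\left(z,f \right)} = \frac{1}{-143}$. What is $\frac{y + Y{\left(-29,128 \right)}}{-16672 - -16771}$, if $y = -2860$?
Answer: $- \frac{136327}{4719} \approx -28.889$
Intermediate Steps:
$Y{\left(z,f \right)} = - \frac{1}{143}$
$\frac{y + Y{\left(-29,128 \right)}}{-16672 - -16771} = \frac{-2860 - \frac{1}{143}}{-16672 - -16771} = - \frac{408981}{143 \left(-16672 + \left(-1145 + 17916\right)\right)} = - \frac{408981}{143 \left(-16672 + 16771\right)} = - \frac{408981}{143 \cdot 99} = \left(- \frac{408981}{143}\right) \frac{1}{99} = - \frac{136327}{4719}$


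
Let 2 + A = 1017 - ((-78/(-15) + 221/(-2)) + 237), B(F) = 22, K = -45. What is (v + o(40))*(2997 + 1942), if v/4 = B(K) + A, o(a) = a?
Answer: 90413334/5 ≈ 1.8083e+7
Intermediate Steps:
A = 8833/10 (A = -2 + (1017 - ((-78/(-15) + 221/(-2)) + 237)) = -2 + (1017 - ((-78*(-1/15) + 221*(-½)) + 237)) = -2 + (1017 - ((26/5 - 221/2) + 237)) = -2 + (1017 - (-1053/10 + 237)) = -2 + (1017 - 1*1317/10) = -2 + (1017 - 1317/10) = -2 + 8853/10 = 8833/10 ≈ 883.30)
v = 18106/5 (v = 4*(22 + 8833/10) = 4*(9053/10) = 18106/5 ≈ 3621.2)
(v + o(40))*(2997 + 1942) = (18106/5 + 40)*(2997 + 1942) = (18306/5)*4939 = 90413334/5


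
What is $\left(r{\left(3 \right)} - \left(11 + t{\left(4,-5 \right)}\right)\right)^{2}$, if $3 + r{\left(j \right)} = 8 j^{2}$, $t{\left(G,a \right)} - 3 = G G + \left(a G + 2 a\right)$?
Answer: $4761$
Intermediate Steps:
$t{\left(G,a \right)} = 3 + G^{2} + 2 a + G a$ ($t{\left(G,a \right)} = 3 + \left(G G + \left(a G + 2 a\right)\right) = 3 + \left(G^{2} + \left(G a + 2 a\right)\right) = 3 + \left(G^{2} + \left(2 a + G a\right)\right) = 3 + \left(G^{2} + 2 a + G a\right) = 3 + G^{2} + 2 a + G a$)
$r{\left(j \right)} = -3 + 8 j^{2}$
$\left(r{\left(3 \right)} - \left(11 + t{\left(4,-5 \right)}\right)\right)^{2} = \left(\left(-3 + 8 \cdot 3^{2}\right) - \left(30 - 30\right)\right)^{2} = \left(\left(-3 + 8 \cdot 9\right) - 0\right)^{2} = \left(\left(-3 + 72\right) - 0\right)^{2} = \left(69 - 0\right)^{2} = \left(69 + \left(-18 + 18\right)\right)^{2} = \left(69 + 0\right)^{2} = 69^{2} = 4761$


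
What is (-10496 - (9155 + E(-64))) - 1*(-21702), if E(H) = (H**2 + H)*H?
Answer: 260099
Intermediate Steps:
E(H) = H*(H + H**2) (E(H) = (H + H**2)*H = H*(H + H**2))
(-10496 - (9155 + E(-64))) - 1*(-21702) = (-10496 - (9155 + (-64)**2*(1 - 64))) - 1*(-21702) = (-10496 - (9155 + 4096*(-63))) + 21702 = (-10496 - (9155 - 258048)) + 21702 = (-10496 - 1*(-248893)) + 21702 = (-10496 + 248893) + 21702 = 238397 + 21702 = 260099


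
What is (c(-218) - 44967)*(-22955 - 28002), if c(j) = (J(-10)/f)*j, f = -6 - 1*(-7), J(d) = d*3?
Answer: 1958124639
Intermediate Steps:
J(d) = 3*d
f = 1 (f = -6 + 7 = 1)
c(j) = -30*j (c(j) = ((3*(-10))/1)*j = (-30*1)*j = -30*j)
(c(-218) - 44967)*(-22955 - 28002) = (-30*(-218) - 44967)*(-22955 - 28002) = (6540 - 44967)*(-50957) = -38427*(-50957) = 1958124639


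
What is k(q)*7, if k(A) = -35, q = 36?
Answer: -245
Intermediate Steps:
k(q)*7 = -35*7 = -245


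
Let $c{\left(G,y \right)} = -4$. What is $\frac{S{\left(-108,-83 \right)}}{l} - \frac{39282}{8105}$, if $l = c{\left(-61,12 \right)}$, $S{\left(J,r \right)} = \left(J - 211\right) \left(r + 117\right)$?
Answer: $\frac{43874851}{16210} \approx 2706.7$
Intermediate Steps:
$S{\left(J,r \right)} = \left(-211 + J\right) \left(117 + r\right)$
$l = -4$
$\frac{S{\left(-108,-83 \right)}}{l} - \frac{39282}{8105} = \frac{-24687 - -17513 + 117 \left(-108\right) - -8964}{-4} - \frac{39282}{8105} = \left(-24687 + 17513 - 12636 + 8964\right) \left(- \frac{1}{4}\right) - \frac{39282}{8105} = \left(-10846\right) \left(- \frac{1}{4}\right) - \frac{39282}{8105} = \frac{5423}{2} - \frac{39282}{8105} = \frac{43874851}{16210}$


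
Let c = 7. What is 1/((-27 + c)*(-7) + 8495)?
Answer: 1/8635 ≈ 0.00011581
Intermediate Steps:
1/((-27 + c)*(-7) + 8495) = 1/((-27 + 7)*(-7) + 8495) = 1/(-20*(-7) + 8495) = 1/(140 + 8495) = 1/8635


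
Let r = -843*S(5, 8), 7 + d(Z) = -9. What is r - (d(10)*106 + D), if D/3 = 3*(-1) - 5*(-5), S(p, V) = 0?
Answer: 1630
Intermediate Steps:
d(Z) = -16 (d(Z) = -7 - 9 = -16)
D = 66 (D = 3*(3*(-1) - 5*(-5)) = 3*(-3 + 25) = 3*22 = 66)
r = 0 (r = -843*0 = 0)
r - (d(10)*106 + D) = 0 - (-16*106 + 66) = 0 - (-1696 + 66) = 0 - 1*(-1630) = 0 + 1630 = 1630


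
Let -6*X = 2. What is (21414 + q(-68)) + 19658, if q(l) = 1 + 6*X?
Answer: 41071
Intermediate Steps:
X = -1/3 (X = -1/6*2 = -1/3 ≈ -0.33333)
q(l) = -1 (q(l) = 1 + 6*(-1/3) = 1 - 2 = -1)
(21414 + q(-68)) + 19658 = (21414 - 1) + 19658 = 21413 + 19658 = 41071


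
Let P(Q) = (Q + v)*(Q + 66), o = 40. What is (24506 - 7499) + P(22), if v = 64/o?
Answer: 95419/5 ≈ 19084.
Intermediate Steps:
v = 8/5 (v = 64/40 = 64*(1/40) = 8/5 ≈ 1.6000)
P(Q) = (66 + Q)*(8/5 + Q) (P(Q) = (Q + 8/5)*(Q + 66) = (8/5 + Q)*(66 + Q) = (66 + Q)*(8/5 + Q))
(24506 - 7499) + P(22) = (24506 - 7499) + (528/5 + 22² + (338/5)*22) = 17007 + (528/5 + 484 + 7436/5) = 17007 + 10384/5 = 95419/5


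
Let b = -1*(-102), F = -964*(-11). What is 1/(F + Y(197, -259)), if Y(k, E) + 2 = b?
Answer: 1/10704 ≈ 9.3423e-5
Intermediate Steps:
F = 10604
b = 102
Y(k, E) = 100 (Y(k, E) = -2 + 102 = 100)
1/(F + Y(197, -259)) = 1/(10604 + 100) = 1/10704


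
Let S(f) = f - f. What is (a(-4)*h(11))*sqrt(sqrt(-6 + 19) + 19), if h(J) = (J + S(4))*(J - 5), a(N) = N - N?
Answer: 0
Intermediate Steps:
S(f) = 0
a(N) = 0
h(J) = J*(-5 + J) (h(J) = (J + 0)*(J - 5) = J*(-5 + J))
(a(-4)*h(11))*sqrt(sqrt(-6 + 19) + 19) = (0*(11*(-5 + 11)))*sqrt(sqrt(-6 + 19) + 19) = (0*(11*6))*sqrt(sqrt(13) + 19) = (0*66)*sqrt(19 + sqrt(13)) = 0*sqrt(19 + sqrt(13)) = 0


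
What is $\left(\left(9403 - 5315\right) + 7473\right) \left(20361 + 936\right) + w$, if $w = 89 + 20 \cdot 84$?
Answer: $246216386$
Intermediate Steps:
$w = 1769$ ($w = 89 + 1680 = 1769$)
$\left(\left(9403 - 5315\right) + 7473\right) \left(20361 + 936\right) + w = \left(\left(9403 - 5315\right) + 7473\right) \left(20361 + 936\right) + 1769 = \left(4088 + 7473\right) 21297 + 1769 = 11561 \cdot 21297 + 1769 = 246214617 + 1769 = 246216386$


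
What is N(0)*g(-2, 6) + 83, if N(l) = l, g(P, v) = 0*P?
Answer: 83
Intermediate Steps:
g(P, v) = 0
N(0)*g(-2, 6) + 83 = 0*0 + 83 = 0 + 83 = 83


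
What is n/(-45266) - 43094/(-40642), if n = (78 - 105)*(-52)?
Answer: 36415993/35378861 ≈ 1.0293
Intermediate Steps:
n = 1404 (n = -27*(-52) = 1404)
n/(-45266) - 43094/(-40642) = 1404/(-45266) - 43094/(-40642) = 1404*(-1/45266) - 43094*(-1/40642) = -54/1741 + 21547/20321 = 36415993/35378861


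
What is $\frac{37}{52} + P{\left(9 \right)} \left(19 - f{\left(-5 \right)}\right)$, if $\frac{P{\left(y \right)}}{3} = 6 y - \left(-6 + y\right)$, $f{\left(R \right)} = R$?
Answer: $\frac{190981}{52} \approx 3672.7$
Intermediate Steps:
$P{\left(y \right)} = 18 + 15 y$ ($P{\left(y \right)} = 3 \left(6 y - \left(-6 + y\right)\right) = 3 \left(6 + 5 y\right) = 18 + 15 y$)
$\frac{37}{52} + P{\left(9 \right)} \left(19 - f{\left(-5 \right)}\right) = \frac{37}{52} + \left(18 + 15 \cdot 9\right) \left(19 - -5\right) = 37 \cdot \frac{1}{52} + \left(18 + 135\right) \left(19 + 5\right) = \frac{37}{52} + 153 \cdot 24 = \frac{37}{52} + 3672 = \frac{190981}{52}$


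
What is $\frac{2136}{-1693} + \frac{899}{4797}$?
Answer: $- \frac{8724385}{8121321} \approx -1.0743$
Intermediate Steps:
$\frac{2136}{-1693} + \frac{899}{4797} = 2136 \left(- \frac{1}{1693}\right) + 899 \cdot \frac{1}{4797} = - \frac{2136}{1693} + \frac{899}{4797} = - \frac{8724385}{8121321}$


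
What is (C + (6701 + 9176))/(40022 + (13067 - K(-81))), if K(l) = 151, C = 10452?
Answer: 26329/52938 ≈ 0.49736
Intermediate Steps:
(C + (6701 + 9176))/(40022 + (13067 - K(-81))) = (10452 + (6701 + 9176))/(40022 + (13067 - 1*151)) = (10452 + 15877)/(40022 + (13067 - 151)) = 26329/(40022 + 12916) = 26329/52938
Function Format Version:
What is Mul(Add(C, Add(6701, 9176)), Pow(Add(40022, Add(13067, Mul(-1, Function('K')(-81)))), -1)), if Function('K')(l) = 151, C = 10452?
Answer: Rational(26329, 52938) ≈ 0.49736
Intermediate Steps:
Mul(Add(C, Add(6701, 9176)), Pow(Add(40022, Add(13067, Mul(-1, Function('K')(-81)))), -1)) = Mul(Add(10452, Add(6701, 9176)), Pow(Add(40022, Add(13067, Mul(-1, 151))), -1)) = Mul(Add(10452, 15877), Pow(Add(40022, Add(13067, -151)), -1)) = Mul(26329, Pow(Add(40022, 12916), -1)) = Mul(26329, Pow(52938, -1)) = Mul(26329, Rational(1, 52938)) = Rational(26329, 52938)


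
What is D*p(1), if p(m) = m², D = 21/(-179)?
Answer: -21/179 ≈ -0.11732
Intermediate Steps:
D = -21/179 (D = 21*(-1/179) = -21/179 ≈ -0.11732)
D*p(1) = -21/179*1² = -21/179*1 = -21/179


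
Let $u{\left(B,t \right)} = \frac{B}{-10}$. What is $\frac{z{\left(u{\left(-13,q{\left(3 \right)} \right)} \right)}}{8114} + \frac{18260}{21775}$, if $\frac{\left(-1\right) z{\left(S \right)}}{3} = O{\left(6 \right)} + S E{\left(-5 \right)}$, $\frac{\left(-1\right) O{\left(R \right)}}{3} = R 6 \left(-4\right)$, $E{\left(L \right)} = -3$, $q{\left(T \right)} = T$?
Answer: $\frac{48078403}{70672940} \approx 0.68029$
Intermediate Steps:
$O{\left(R \right)} = 72 R$ ($O{\left(R \right)} = - 3 R 6 \left(-4\right) = - 3 \cdot 6 R \left(-4\right) = - 3 \left(- 24 R\right) = 72 R$)
$u{\left(B,t \right)} = - \frac{B}{10}$ ($u{\left(B,t \right)} = B \left(- \frac{1}{10}\right) = - \frac{B}{10}$)
$z{\left(S \right)} = -1296 + 9 S$ ($z{\left(S \right)} = - 3 \left(72 \cdot 6 + S \left(-3\right)\right) = - 3 \left(432 - 3 S\right) = -1296 + 9 S$)
$\frac{z{\left(u{\left(-13,q{\left(3 \right)} \right)} \right)}}{8114} + \frac{18260}{21775} = \frac{-1296 + 9 \left(\left(- \frac{1}{10}\right) \left(-13\right)\right)}{8114} + \frac{18260}{21775} = \left(-1296 + 9 \cdot \frac{13}{10}\right) \frac{1}{8114} + 18260 \cdot \frac{1}{21775} = \left(-1296 + \frac{117}{10}\right) \frac{1}{8114} + \frac{3652}{4355} = \left(- \frac{12843}{10}\right) \frac{1}{8114} + \frac{3652}{4355} = - \frac{12843}{81140} + \frac{3652}{4355} = \frac{48078403}{70672940}$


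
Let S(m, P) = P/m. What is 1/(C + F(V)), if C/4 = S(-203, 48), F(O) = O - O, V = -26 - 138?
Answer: -203/192 ≈ -1.0573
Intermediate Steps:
V = -164
F(O) = 0
C = -192/203 (C = 4*(48/(-203)) = 4*(48*(-1/203)) = 4*(-48/203) = -192/203 ≈ -0.94581)
1/(C + F(V)) = 1/(-192/203 + 0) = 1/(-192/203) = -203/192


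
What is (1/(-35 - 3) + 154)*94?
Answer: 274997/19 ≈ 14474.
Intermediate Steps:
(1/(-35 - 3) + 154)*94 = (1/(-38) + 154)*94 = (-1/38 + 154)*94 = (5851/38)*94 = 274997/19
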